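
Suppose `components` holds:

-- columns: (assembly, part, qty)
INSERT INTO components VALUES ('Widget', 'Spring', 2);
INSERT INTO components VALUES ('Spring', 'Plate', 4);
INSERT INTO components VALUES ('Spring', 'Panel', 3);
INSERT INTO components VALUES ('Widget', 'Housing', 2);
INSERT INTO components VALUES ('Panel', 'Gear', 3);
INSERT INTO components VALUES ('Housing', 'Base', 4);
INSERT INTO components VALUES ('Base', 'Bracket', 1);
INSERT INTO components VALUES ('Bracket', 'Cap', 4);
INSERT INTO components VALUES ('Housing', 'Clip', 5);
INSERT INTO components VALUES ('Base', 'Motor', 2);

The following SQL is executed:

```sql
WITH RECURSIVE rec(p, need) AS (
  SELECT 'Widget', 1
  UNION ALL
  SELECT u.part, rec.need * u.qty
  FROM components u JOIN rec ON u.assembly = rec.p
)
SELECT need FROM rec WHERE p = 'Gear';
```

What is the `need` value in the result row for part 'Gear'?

Base: (Widget, need=1).
Iteration 1: components of {Widget} -> Housing = 1*2 = 2, Spring = 1*2 = 2.
Iteration 2: components of {Housing,Spring} -> Base = 2*4 = 8, Clip = 2*5 = 10, Panel = 2*3 = 6, Plate = 2*4 = 8.
Iteration 3: components of {Base,Clip,Panel,Plate} -> Bracket = 8*1 = 8, Gear = 6*3 = 18, Motor = 8*2 = 16.
Iteration 4: components of {Bracket,Gear,Motor} -> Cap = 8*4 = 32.
Iteration 5: no further components; recursion stops.

18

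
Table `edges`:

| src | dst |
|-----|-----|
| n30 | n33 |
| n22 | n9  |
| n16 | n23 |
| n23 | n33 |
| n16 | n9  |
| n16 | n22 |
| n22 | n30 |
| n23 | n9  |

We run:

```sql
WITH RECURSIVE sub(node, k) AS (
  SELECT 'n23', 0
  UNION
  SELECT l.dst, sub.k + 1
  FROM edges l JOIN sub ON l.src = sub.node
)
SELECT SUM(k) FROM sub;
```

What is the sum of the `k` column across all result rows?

2

Base: (n23, k=0).
Iteration 1: edges from {n23} -> (n33, k=1), (n9, k=1).
Iteration 2: no outgoing edges from {n33,n9}; recursion stops.
SUM(k) = 0 + 1 + 1 = 2.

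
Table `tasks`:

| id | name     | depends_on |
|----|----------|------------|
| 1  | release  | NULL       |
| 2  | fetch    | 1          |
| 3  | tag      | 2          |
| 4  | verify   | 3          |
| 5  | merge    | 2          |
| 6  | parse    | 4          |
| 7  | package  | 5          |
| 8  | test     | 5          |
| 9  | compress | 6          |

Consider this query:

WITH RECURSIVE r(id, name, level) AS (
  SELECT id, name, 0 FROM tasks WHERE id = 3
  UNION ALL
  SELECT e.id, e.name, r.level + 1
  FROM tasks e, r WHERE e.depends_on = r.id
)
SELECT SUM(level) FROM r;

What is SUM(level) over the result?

Base: id=3 (tag) at level 0.
Iteration 1: rows with depends_on in {3} -> verify (id 4, level 1).
Iteration 2: rows with depends_on in {4} -> parse (id 6, level 2).
Iteration 3: rows with depends_on in {6} -> compress (id 9, level 3).
Iteration 4: no rows with depends_on in {9}; recursion stops.
SUM(level) = 0 + 1 + 2 + 3 = 6.

6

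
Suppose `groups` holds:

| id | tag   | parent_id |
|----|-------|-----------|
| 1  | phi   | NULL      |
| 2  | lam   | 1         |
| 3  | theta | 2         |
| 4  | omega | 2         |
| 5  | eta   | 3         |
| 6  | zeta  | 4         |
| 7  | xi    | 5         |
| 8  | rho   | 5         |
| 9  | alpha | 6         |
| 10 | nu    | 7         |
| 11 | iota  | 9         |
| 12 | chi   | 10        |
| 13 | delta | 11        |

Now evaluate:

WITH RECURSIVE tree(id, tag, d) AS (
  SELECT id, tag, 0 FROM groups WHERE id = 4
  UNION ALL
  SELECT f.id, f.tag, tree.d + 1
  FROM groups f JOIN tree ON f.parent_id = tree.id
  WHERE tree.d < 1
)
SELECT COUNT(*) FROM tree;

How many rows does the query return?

2

Base: id=4 (omega) at d 0.
Iteration 1: rows with parent_id in {4} -> zeta (id 6, d 1).
Iteration 2: d < 1 fails for all current rows; recursion stops.
Total rows emitted: 2.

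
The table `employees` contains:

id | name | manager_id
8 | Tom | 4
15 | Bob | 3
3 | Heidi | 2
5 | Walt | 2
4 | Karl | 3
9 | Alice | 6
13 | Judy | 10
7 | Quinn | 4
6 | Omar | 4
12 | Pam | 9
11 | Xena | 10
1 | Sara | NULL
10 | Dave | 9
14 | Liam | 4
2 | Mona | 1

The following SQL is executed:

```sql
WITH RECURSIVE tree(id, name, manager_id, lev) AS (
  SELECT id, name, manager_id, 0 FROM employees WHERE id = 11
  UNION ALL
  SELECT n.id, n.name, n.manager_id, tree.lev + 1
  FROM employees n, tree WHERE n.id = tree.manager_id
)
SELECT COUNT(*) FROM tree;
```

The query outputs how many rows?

8

Base: id=11 (Xena), manager_id=10, lev 0.
Iteration 1: join on id=10 -> Dave (id 10, manager_id=9, lev 1).
Iteration 2: join on id=9 -> Alice (id 9, manager_id=6, lev 2).
Iteration 3: join on id=6 -> Omar (id 6, manager_id=4, lev 3).
Iteration 4: join on id=4 -> Karl (id 4, manager_id=3, lev 4).
Iteration 5: join on id=3 -> Heidi (id 3, manager_id=2, lev 5).
Iteration 6: join on id=2 -> Mona (id 2, manager_id=1, lev 6).
Iteration 7: join on id=1 -> Sara (id 1, manager_id=NULL, lev 7).
Iteration 8: manager_id is NULL; no match; recursion stops.
Total rows emitted: 8.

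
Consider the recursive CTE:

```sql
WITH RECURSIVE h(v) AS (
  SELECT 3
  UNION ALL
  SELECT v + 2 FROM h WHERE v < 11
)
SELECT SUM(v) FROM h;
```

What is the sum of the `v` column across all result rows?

35

Base: v=3.
Iteration 1: 3 < 11 holds -> v = 3 + 2 = 5.
Iteration 2: 5 < 11 holds -> v = 5 + 2 = 7.
Iteration 3: 7 < 11 holds -> v = 7 + 2 = 9.
Iteration 4: 9 < 11 holds -> v = 9 + 2 = 11.
Iteration 5: 11 < 11 fails; recursion stops.
SUM(v) = 3 + 5 + 7 + 9 + 11 = 35.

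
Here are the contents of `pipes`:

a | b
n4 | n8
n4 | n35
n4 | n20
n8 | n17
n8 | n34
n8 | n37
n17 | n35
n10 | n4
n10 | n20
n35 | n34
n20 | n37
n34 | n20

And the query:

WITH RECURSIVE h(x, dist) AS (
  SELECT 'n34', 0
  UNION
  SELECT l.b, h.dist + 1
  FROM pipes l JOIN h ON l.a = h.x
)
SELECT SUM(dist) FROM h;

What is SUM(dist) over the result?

3

Base: (n34, dist=0).
Iteration 1: edges from {n34} -> (n20, dist=1).
Iteration 2: edges from {n20} -> (n37, dist=2).
Iteration 3: no outgoing edges from {n37}; recursion stops.
SUM(dist) = 0 + 1 + 2 = 3.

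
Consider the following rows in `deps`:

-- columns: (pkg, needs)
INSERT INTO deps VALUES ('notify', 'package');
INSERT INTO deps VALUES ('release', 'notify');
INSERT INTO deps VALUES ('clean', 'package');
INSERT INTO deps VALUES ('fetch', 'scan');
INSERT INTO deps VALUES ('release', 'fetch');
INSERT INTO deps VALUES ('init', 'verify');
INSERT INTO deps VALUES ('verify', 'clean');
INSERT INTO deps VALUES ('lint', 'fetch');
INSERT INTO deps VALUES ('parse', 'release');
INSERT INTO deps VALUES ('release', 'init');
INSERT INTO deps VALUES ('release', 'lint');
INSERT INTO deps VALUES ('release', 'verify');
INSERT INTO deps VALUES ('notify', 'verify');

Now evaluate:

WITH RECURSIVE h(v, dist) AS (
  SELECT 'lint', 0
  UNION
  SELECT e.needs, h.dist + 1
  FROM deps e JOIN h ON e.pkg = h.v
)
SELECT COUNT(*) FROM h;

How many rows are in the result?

3

Base: (lint, dist=0).
Iteration 1: edges from {lint} -> (fetch, dist=1).
Iteration 2: edges from {fetch} -> (scan, dist=2).
Iteration 3: no outgoing edges from {scan}; recursion stops.
Total rows emitted: 3.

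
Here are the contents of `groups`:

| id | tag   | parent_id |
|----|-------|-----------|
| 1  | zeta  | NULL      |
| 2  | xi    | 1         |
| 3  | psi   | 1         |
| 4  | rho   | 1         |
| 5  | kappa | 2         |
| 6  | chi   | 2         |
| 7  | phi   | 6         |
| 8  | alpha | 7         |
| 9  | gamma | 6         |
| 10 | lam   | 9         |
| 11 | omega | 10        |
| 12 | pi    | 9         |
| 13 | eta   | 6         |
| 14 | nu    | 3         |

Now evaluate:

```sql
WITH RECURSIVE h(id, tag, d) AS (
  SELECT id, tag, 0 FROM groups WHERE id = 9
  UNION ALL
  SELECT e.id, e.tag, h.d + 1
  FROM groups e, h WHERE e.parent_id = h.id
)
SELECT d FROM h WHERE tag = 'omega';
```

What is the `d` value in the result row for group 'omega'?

2

Base: id=9 (gamma) at d 0.
Iteration 1: rows with parent_id in {9} -> lam (id 10, d 1), pi (id 12, d 1).
Iteration 2: rows with parent_id in {10,12} -> omega (id 11, d 2).
Iteration 3: no rows with parent_id in {11}; recursion stops.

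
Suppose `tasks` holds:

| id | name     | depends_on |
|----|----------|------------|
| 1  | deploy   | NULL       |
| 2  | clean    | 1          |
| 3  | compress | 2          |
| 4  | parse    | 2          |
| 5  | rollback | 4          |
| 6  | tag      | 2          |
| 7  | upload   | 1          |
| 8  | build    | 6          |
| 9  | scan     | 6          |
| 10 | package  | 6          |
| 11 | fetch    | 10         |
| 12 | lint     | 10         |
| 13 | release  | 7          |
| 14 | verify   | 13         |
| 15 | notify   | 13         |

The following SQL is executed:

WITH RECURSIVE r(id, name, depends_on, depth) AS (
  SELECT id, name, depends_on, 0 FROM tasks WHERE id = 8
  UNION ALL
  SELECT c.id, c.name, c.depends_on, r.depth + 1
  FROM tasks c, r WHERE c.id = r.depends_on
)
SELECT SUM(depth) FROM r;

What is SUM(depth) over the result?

6

Base: id=8 (build), depends_on=6, depth 0.
Iteration 1: join on id=6 -> tag (id 6, depends_on=2, depth 1).
Iteration 2: join on id=2 -> clean (id 2, depends_on=1, depth 2).
Iteration 3: join on id=1 -> deploy (id 1, depends_on=NULL, depth 3).
Iteration 4: depends_on is NULL; no match; recursion stops.
SUM(depth) = 0 + 1 + 2 + 3 = 6.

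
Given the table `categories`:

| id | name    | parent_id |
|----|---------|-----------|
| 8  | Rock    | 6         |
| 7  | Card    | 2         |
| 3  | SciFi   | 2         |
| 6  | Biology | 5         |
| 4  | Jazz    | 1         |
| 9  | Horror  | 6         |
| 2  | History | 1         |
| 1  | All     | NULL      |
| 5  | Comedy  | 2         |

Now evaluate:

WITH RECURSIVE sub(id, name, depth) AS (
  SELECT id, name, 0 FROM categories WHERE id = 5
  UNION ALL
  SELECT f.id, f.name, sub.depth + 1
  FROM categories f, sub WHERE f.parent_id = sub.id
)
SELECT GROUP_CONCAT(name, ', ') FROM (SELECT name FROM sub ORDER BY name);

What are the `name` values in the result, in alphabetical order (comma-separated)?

Biology, Comedy, Horror, Rock

Base: id=5 (Comedy) at depth 0.
Iteration 1: rows with parent_id in {5} -> Biology (id 6, depth 1).
Iteration 2: rows with parent_id in {6} -> Rock (id 8, depth 2), Horror (id 9, depth 2).
Iteration 3: no rows with parent_id in {8,9}; recursion stops.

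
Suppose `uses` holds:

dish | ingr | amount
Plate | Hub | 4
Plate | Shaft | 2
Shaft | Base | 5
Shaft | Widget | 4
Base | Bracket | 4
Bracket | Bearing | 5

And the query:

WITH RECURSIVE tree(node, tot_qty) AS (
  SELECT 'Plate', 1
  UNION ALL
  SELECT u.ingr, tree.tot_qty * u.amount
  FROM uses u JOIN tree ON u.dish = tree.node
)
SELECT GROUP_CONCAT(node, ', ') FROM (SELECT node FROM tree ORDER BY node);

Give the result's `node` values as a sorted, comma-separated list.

Base: (Plate, tot_qty=1).
Iteration 1: components of {Plate} -> Hub = 1*4 = 4, Shaft = 1*2 = 2.
Iteration 2: components of {Hub,Shaft} -> Base = 2*5 = 10, Widget = 2*4 = 8.
Iteration 3: components of {Base,Widget} -> Bracket = 10*4 = 40.
Iteration 4: components of {Bracket} -> Bearing = 40*5 = 200.
Iteration 5: no further components; recursion stops.

Base, Bearing, Bracket, Hub, Plate, Shaft, Widget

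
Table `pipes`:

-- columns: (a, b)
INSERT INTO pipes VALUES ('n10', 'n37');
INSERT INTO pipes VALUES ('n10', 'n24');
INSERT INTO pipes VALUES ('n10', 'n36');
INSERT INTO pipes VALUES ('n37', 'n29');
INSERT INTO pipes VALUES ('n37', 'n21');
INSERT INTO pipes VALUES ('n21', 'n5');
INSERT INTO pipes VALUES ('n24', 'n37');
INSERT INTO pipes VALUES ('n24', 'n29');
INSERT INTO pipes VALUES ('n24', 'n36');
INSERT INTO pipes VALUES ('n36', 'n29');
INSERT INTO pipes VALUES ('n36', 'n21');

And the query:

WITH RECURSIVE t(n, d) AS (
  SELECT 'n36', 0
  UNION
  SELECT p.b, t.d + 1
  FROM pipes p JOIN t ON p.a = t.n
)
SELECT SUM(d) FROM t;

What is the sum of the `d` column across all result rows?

Base: (n36, d=0).
Iteration 1: edges from {n36} -> (n21, d=1), (n29, d=1).
Iteration 2: edges from {n21,n29} -> (n5, d=2).
Iteration 3: no outgoing edges from {n5}; recursion stops.
SUM(d) = 0 + 1 + 1 + 2 = 4.

4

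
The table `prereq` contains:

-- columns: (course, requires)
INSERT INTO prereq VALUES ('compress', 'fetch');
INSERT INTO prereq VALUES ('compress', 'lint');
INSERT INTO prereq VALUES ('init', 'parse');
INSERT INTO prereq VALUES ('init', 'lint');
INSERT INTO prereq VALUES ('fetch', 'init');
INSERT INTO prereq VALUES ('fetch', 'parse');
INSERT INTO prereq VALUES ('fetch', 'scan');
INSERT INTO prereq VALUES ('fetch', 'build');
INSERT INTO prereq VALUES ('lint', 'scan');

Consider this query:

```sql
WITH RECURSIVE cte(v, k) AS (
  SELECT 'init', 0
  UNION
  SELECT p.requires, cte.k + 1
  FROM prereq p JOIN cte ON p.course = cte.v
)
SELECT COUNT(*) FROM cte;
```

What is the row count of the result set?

Base: (init, k=0).
Iteration 1: edges from {init} -> (lint, k=1), (parse, k=1).
Iteration 2: edges from {lint,parse} -> (scan, k=2).
Iteration 3: no outgoing edges from {scan}; recursion stops.
Total rows emitted: 4.

4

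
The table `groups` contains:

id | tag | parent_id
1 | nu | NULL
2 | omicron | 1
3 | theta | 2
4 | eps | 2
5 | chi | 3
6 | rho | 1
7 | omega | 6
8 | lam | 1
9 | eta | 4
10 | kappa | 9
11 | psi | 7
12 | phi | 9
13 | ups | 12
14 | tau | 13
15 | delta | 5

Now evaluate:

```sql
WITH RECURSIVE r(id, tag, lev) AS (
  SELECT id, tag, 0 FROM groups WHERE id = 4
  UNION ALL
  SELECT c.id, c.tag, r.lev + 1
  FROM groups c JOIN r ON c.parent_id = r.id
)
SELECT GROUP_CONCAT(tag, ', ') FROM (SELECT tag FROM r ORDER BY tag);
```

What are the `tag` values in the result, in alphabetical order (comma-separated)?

Base: id=4 (eps) at lev 0.
Iteration 1: rows with parent_id in {4} -> eta (id 9, lev 1).
Iteration 2: rows with parent_id in {9} -> kappa (id 10, lev 2), phi (id 12, lev 2).
Iteration 3: rows with parent_id in {10,12} -> ups (id 13, lev 3).
Iteration 4: rows with parent_id in {13} -> tau (id 14, lev 4).
Iteration 5: no rows with parent_id in {14}; recursion stops.

eps, eta, kappa, phi, tau, ups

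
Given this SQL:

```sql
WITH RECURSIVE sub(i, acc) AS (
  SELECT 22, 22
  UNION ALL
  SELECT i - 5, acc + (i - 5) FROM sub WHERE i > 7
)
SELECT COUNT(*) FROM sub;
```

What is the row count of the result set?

Base: i=22, acc=22.
Iteration 1: 22 > 7 holds -> i = 22 - 5 = 17, acc = 22 + 17 = 39.
Iteration 2: 17 > 7 holds -> i = 17 - 5 = 12, acc = 39 + 12 = 51.
Iteration 3: 12 > 7 holds -> i = 12 - 5 = 7, acc = 51 + 7 = 58.
Iteration 4: 7 > 7 fails; recursion stops.
Total rows emitted: 4.

4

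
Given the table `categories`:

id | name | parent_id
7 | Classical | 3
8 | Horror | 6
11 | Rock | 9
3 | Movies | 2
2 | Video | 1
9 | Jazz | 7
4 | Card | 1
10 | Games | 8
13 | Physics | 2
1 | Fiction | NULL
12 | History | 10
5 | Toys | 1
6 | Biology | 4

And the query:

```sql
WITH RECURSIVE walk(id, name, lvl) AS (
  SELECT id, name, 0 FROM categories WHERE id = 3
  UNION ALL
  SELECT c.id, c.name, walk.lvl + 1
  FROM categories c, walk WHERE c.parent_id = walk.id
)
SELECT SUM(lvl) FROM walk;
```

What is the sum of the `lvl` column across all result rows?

6

Base: id=3 (Movies) at lvl 0.
Iteration 1: rows with parent_id in {3} -> Classical (id 7, lvl 1).
Iteration 2: rows with parent_id in {7} -> Jazz (id 9, lvl 2).
Iteration 3: rows with parent_id in {9} -> Rock (id 11, lvl 3).
Iteration 4: no rows with parent_id in {11}; recursion stops.
SUM(lvl) = 0 + 1 + 2 + 3 = 6.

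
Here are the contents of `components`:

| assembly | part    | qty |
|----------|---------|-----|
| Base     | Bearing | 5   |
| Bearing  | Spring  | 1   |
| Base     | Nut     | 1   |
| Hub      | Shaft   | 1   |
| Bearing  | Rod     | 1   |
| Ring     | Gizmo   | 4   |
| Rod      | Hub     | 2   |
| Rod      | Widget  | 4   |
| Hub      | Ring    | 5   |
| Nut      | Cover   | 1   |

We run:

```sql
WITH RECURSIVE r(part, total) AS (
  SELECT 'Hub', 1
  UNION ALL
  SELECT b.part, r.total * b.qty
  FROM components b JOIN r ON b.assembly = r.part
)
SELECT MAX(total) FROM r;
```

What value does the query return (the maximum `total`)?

Base: (Hub, total=1).
Iteration 1: components of {Hub} -> Ring = 1*5 = 5, Shaft = 1*1 = 1.
Iteration 2: components of {Ring,Shaft} -> Gizmo = 5*4 = 20.
Iteration 3: no further components; recursion stops.
total values: 1, 5, 1, 20; the maximum is 20.

20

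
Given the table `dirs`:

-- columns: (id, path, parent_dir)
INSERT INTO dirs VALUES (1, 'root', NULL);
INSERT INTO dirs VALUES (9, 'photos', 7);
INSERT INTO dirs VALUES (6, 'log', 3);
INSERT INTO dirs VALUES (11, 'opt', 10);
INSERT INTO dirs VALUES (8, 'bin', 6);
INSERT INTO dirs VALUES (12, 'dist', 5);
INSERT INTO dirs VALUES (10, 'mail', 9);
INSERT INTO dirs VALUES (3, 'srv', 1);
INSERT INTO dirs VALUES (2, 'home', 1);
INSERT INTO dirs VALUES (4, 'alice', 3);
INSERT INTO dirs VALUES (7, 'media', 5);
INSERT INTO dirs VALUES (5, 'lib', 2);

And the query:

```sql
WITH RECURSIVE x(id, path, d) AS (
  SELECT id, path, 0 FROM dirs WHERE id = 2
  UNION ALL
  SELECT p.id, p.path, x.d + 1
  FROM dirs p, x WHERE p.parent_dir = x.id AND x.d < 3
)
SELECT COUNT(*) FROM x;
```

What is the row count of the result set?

5

Base: id=2 (home) at d 0.
Iteration 1: rows with parent_dir in {2} -> lib (id 5, d 1).
Iteration 2: rows with parent_dir in {5} -> media (id 7, d 2), dist (id 12, d 2).
Iteration 3: rows with parent_dir in {7,12} -> photos (id 9, d 3).
Iteration 4: d < 3 fails for all current rows; recursion stops.
Total rows emitted: 5.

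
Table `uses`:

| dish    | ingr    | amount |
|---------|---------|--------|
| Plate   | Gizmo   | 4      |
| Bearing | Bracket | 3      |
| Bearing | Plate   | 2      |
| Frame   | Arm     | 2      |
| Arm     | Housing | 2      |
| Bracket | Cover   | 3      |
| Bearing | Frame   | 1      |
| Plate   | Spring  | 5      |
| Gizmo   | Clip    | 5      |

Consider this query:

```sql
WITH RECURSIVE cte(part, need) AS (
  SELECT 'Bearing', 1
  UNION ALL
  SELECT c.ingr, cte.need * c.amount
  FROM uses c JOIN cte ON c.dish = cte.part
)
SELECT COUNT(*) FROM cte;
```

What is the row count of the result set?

Base: (Bearing, need=1).
Iteration 1: components of {Bearing} -> Bracket = 1*3 = 3, Frame = 1*1 = 1, Plate = 1*2 = 2.
Iteration 2: components of {Bracket,Frame,Plate} -> Arm = 1*2 = 2, Cover = 3*3 = 9, Gizmo = 2*4 = 8, Spring = 2*5 = 10.
Iteration 3: components of {Arm,Cover,Gizmo,Spring} -> Clip = 8*5 = 40, Housing = 2*2 = 4.
Iteration 4: no further components; recursion stops.
Total rows emitted: 10.

10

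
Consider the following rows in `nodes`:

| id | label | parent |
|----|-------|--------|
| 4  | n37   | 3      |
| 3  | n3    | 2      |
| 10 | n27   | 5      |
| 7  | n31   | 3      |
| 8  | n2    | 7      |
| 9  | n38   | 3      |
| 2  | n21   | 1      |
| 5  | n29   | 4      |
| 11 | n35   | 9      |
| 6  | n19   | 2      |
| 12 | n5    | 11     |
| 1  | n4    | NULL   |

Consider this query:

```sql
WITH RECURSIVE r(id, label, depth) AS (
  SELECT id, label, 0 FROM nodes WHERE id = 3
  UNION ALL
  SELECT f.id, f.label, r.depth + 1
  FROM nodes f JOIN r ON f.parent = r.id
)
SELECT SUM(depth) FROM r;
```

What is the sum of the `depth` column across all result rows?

Base: id=3 (n3) at depth 0.
Iteration 1: rows with parent in {3} -> n37 (id 4, depth 1), n31 (id 7, depth 1), n38 (id 9, depth 1).
Iteration 2: rows with parent in {4,7,9} -> n29 (id 5, depth 2), n2 (id 8, depth 2), n35 (id 11, depth 2).
Iteration 3: rows with parent in {5,8,11} -> n27 (id 10, depth 3), n5 (id 12, depth 3).
Iteration 4: no rows with parent in {10,12}; recursion stops.
SUM(depth) = 0 + 1 + 1 + 1 + 2 + 2 + 2 + 3 + 3 = 15.

15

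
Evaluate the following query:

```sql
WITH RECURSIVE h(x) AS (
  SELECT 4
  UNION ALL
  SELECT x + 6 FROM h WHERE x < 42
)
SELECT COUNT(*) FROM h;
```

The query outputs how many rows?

8

Base: x=4.
Iteration 1: 4 < 42 holds -> x = 4 + 6 = 10.
Iteration 2: 10 < 42 holds -> x = 10 + 6 = 16.
Iteration 3: 16 < 42 holds -> x = 16 + 6 = 22.
Iteration 4: 22 < 42 holds -> x = 22 + 6 = 28.
Iteration 5: 28 < 42 holds -> x = 28 + 6 = 34.
Iteration 6: 34 < 42 holds -> x = 34 + 6 = 40.
Iteration 7: 40 < 42 holds -> x = 40 + 6 = 46.
Iteration 8: 46 < 42 fails; recursion stops.
Total rows emitted: 8.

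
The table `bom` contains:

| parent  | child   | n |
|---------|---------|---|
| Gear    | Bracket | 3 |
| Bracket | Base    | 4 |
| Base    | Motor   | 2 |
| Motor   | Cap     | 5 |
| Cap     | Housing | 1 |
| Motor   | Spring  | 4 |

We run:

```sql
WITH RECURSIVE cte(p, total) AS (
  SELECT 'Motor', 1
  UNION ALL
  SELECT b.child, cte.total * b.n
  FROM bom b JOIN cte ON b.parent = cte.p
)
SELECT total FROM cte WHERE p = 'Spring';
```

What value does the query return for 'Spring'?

4

Base: (Motor, total=1).
Iteration 1: components of {Motor} -> Cap = 1*5 = 5, Spring = 1*4 = 4.
Iteration 2: components of {Cap,Spring} -> Housing = 5*1 = 5.
Iteration 3: no further components; recursion stops.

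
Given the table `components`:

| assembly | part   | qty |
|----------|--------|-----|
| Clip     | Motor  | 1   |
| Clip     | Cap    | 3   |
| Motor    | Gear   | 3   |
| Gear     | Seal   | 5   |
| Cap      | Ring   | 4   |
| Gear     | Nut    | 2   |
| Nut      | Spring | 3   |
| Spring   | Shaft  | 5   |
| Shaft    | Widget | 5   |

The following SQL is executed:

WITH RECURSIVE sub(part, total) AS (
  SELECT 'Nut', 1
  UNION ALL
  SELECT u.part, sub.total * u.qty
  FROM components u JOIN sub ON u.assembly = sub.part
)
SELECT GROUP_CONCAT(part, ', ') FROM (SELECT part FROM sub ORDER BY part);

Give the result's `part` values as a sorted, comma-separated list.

Base: (Nut, total=1).
Iteration 1: components of {Nut} -> Spring = 1*3 = 3.
Iteration 2: components of {Spring} -> Shaft = 3*5 = 15.
Iteration 3: components of {Shaft} -> Widget = 15*5 = 75.
Iteration 4: no further components; recursion stops.

Nut, Shaft, Spring, Widget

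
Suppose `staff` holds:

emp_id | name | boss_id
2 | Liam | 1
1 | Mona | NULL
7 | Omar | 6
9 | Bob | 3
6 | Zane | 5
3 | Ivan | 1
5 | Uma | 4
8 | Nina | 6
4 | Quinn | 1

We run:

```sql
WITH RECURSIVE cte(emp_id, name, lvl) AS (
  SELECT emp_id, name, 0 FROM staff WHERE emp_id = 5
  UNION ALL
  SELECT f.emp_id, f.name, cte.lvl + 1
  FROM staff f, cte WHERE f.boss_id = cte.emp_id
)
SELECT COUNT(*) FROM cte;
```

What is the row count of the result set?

Base: emp_id=5 (Uma) at lvl 0.
Iteration 1: rows with boss_id in {5} -> Zane (id 6, lvl 1).
Iteration 2: rows with boss_id in {6} -> Omar (id 7, lvl 2), Nina (id 8, lvl 2).
Iteration 3: no rows with boss_id in {7,8}; recursion stops.
Total rows emitted: 4.

4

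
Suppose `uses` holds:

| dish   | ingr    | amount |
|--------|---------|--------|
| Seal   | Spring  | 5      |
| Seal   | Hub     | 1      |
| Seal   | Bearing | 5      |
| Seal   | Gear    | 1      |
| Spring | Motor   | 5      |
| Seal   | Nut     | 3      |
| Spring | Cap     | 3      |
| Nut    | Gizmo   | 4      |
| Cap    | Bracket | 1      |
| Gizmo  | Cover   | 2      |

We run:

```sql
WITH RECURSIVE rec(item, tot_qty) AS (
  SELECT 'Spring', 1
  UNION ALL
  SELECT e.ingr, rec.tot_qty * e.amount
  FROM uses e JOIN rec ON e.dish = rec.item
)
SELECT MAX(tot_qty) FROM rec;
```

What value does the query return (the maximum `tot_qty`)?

Base: (Spring, tot_qty=1).
Iteration 1: components of {Spring} -> Cap = 1*3 = 3, Motor = 1*5 = 5.
Iteration 2: components of {Cap,Motor} -> Bracket = 3*1 = 3.
Iteration 3: no further components; recursion stops.
tot_qty values: 1, 5, 3, 3; the maximum is 5.

5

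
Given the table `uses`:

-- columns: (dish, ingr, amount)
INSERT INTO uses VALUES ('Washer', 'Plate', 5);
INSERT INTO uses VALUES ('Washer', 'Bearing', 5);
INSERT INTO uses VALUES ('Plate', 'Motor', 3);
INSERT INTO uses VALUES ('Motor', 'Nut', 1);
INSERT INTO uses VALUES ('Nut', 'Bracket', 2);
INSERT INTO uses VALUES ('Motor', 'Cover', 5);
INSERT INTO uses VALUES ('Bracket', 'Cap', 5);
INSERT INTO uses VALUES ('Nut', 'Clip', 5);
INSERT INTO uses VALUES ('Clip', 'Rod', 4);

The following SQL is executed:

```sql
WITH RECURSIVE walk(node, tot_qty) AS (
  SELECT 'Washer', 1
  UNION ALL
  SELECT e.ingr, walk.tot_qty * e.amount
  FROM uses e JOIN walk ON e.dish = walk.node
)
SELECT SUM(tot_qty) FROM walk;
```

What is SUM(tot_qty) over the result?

671

Base: (Washer, tot_qty=1).
Iteration 1: components of {Washer} -> Bearing = 1*5 = 5, Plate = 1*5 = 5.
Iteration 2: components of {Bearing,Plate} -> Motor = 5*3 = 15.
Iteration 3: components of {Motor} -> Cover = 15*5 = 75, Nut = 15*1 = 15.
Iteration 4: components of {Cover,Nut} -> Bracket = 15*2 = 30, Clip = 15*5 = 75.
Iteration 5: components of {Bracket,Clip} -> Cap = 30*5 = 150, Rod = 75*4 = 300.
Iteration 6: no further components; recursion stops.
SUM(tot_qty) = 1 + 5 + 5 + 15 + 15 + 75 + 30 + 75 + 150 + 300 = 671.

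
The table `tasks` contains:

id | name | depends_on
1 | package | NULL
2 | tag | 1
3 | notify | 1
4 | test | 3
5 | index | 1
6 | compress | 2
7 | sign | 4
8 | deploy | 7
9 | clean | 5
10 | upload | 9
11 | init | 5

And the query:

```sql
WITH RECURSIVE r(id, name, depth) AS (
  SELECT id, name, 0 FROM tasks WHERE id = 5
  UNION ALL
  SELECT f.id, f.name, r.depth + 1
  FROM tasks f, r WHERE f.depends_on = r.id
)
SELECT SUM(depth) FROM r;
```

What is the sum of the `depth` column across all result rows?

4

Base: id=5 (index) at depth 0.
Iteration 1: rows with depends_on in {5} -> clean (id 9, depth 1), init (id 11, depth 1).
Iteration 2: rows with depends_on in {9,11} -> upload (id 10, depth 2).
Iteration 3: no rows with depends_on in {10}; recursion stops.
SUM(depth) = 0 + 1 + 1 + 2 = 4.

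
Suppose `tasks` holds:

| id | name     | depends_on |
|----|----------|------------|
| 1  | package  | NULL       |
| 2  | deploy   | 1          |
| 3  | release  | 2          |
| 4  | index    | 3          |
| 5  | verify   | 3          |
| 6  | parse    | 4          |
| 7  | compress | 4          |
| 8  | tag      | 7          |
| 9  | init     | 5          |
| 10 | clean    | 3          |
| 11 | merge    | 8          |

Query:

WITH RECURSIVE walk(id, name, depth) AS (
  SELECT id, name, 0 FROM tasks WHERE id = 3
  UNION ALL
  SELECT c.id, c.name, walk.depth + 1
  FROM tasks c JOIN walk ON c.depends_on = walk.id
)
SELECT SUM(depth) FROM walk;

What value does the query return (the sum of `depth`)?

16

Base: id=3 (release) at depth 0.
Iteration 1: rows with depends_on in {3} -> index (id 4, depth 1), verify (id 5, depth 1), clean (id 10, depth 1).
Iteration 2: rows with depends_on in {4,5,10} -> parse (id 6, depth 2), compress (id 7, depth 2), init (id 9, depth 2).
Iteration 3: rows with depends_on in {6,7,9} -> tag (id 8, depth 3).
Iteration 4: rows with depends_on in {8} -> merge (id 11, depth 4).
Iteration 5: no rows with depends_on in {11}; recursion stops.
SUM(depth) = 0 + 1 + 1 + 1 + 2 + 2 + 2 + 3 + 4 = 16.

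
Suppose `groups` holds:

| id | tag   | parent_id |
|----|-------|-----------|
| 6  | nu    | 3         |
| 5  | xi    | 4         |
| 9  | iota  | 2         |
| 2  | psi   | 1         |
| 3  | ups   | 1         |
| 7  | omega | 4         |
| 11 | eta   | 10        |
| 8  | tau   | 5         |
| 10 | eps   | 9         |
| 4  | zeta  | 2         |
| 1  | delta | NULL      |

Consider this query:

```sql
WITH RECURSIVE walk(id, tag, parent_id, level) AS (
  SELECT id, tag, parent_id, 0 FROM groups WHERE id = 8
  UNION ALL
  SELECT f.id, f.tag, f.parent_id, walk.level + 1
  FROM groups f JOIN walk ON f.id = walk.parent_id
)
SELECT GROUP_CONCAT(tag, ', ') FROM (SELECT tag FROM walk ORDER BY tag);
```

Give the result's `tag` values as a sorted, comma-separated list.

Base: id=8 (tau), parent_id=5, level 0.
Iteration 1: join on id=5 -> xi (id 5, parent_id=4, level 1).
Iteration 2: join on id=4 -> zeta (id 4, parent_id=2, level 2).
Iteration 3: join on id=2 -> psi (id 2, parent_id=1, level 3).
Iteration 4: join on id=1 -> delta (id 1, parent_id=NULL, level 4).
Iteration 5: parent_id is NULL; no match; recursion stops.

delta, psi, tau, xi, zeta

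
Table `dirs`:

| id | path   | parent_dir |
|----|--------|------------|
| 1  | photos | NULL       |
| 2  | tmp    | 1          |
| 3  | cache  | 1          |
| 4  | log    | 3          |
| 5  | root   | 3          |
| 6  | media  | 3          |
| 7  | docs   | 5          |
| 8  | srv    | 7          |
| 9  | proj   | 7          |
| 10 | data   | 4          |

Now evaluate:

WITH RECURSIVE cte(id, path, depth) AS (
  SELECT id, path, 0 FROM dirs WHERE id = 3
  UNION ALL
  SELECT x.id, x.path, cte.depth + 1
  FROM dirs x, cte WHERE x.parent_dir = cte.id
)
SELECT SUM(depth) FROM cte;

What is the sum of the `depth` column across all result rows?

Base: id=3 (cache) at depth 0.
Iteration 1: rows with parent_dir in {3} -> log (id 4, depth 1), root (id 5, depth 1), media (id 6, depth 1).
Iteration 2: rows with parent_dir in {4,5,6} -> docs (id 7, depth 2), data (id 10, depth 2).
Iteration 3: rows with parent_dir in {7,10} -> srv (id 8, depth 3), proj (id 9, depth 3).
Iteration 4: no rows with parent_dir in {8,9}; recursion stops.
SUM(depth) = 0 + 1 + 1 + 1 + 2 + 2 + 3 + 3 = 13.

13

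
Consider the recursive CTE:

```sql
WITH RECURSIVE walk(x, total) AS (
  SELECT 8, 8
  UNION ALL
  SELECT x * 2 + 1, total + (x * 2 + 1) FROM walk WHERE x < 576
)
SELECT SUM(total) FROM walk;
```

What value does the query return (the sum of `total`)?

Base: x=8, total=8.
Iteration 1: 8 < 576 holds -> x = 8 * 2 + 1 = 17, total = 8 + 17 = 25.
Iteration 2: 17 < 576 holds -> x = 17 * 2 + 1 = 35, total = 25 + 35 = 60.
Iteration 3: 35 < 576 holds -> x = 35 * 2 + 1 = 71, total = 60 + 71 = 131.
Iteration 4: 71 < 576 holds -> x = 71 * 2 + 1 = 143, total = 131 + 143 = 274.
Iteration 5: 143 < 576 holds -> x = 143 * 2 + 1 = 287, total = 274 + 287 = 561.
Iteration 6: 287 < 576 holds -> x = 287 * 2 + 1 = 575, total = 561 + 575 = 1136.
Iteration 7: 575 < 576 holds -> x = 575 * 2 + 1 = 1151, total = 1136 + 1151 = 2287.
Iteration 8: 1151 < 576 fails; recursion stops.
SUM(total) = 8 + 25 + 60 + 131 + 274 + 561 + 1136 + 2287 = 4482.

4482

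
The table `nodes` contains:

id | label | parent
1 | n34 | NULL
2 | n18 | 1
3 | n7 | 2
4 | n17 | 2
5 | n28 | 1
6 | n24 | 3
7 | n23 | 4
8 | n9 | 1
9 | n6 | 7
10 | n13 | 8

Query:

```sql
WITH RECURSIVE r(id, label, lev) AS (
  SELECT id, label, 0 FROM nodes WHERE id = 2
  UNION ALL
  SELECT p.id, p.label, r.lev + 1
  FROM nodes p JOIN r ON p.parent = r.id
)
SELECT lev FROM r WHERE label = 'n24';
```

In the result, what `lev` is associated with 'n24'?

Base: id=2 (n18) at lev 0.
Iteration 1: rows with parent in {2} -> n7 (id 3, lev 1), n17 (id 4, lev 1).
Iteration 2: rows with parent in {3,4} -> n24 (id 6, lev 2), n23 (id 7, lev 2).
Iteration 3: rows with parent in {6,7} -> n6 (id 9, lev 3).
Iteration 4: no rows with parent in {9}; recursion stops.

2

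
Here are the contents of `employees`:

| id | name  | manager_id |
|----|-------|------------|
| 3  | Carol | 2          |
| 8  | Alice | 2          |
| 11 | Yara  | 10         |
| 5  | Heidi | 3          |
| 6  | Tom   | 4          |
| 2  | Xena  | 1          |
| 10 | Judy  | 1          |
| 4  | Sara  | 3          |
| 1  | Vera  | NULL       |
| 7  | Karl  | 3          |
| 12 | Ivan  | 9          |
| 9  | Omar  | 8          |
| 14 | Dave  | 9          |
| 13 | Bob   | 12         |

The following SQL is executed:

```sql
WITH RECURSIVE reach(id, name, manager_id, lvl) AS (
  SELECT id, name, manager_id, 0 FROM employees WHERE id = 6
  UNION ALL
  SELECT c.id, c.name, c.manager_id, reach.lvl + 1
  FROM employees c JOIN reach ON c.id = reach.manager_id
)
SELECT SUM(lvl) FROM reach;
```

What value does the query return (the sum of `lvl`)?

Base: id=6 (Tom), manager_id=4, lvl 0.
Iteration 1: join on id=4 -> Sara (id 4, manager_id=3, lvl 1).
Iteration 2: join on id=3 -> Carol (id 3, manager_id=2, lvl 2).
Iteration 3: join on id=2 -> Xena (id 2, manager_id=1, lvl 3).
Iteration 4: join on id=1 -> Vera (id 1, manager_id=NULL, lvl 4).
Iteration 5: manager_id is NULL; no match; recursion stops.
SUM(lvl) = 0 + 1 + 2 + 3 + 4 = 10.

10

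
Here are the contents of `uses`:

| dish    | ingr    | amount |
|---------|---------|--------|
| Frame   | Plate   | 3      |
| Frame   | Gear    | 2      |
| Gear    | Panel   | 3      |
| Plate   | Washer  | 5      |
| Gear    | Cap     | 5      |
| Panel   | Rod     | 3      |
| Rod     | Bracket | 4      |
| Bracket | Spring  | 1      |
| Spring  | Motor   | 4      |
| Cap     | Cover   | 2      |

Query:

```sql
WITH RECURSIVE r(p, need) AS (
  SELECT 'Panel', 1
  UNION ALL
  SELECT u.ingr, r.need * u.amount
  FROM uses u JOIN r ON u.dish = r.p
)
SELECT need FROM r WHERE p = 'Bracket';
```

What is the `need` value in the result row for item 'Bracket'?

Base: (Panel, need=1).
Iteration 1: components of {Panel} -> Rod = 1*3 = 3.
Iteration 2: components of {Rod} -> Bracket = 3*4 = 12.
Iteration 3: components of {Bracket} -> Spring = 12*1 = 12.
Iteration 4: components of {Spring} -> Motor = 12*4 = 48.
Iteration 5: no further components; recursion stops.

12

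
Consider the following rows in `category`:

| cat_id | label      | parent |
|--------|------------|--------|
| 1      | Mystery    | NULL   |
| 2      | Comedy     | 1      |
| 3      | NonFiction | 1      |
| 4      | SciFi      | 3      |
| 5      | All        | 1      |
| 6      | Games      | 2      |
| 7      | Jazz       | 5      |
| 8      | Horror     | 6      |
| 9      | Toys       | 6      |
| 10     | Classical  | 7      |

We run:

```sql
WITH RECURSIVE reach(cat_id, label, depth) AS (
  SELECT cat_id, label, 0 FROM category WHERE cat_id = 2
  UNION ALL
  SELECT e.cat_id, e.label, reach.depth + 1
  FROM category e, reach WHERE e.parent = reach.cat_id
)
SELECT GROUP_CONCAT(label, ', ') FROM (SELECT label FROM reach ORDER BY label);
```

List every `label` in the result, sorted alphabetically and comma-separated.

Comedy, Games, Horror, Toys

Base: cat_id=2 (Comedy) at depth 0.
Iteration 1: rows with parent in {2} -> Games (id 6, depth 1).
Iteration 2: rows with parent in {6} -> Horror (id 8, depth 2), Toys (id 9, depth 2).
Iteration 3: no rows with parent in {8,9}; recursion stops.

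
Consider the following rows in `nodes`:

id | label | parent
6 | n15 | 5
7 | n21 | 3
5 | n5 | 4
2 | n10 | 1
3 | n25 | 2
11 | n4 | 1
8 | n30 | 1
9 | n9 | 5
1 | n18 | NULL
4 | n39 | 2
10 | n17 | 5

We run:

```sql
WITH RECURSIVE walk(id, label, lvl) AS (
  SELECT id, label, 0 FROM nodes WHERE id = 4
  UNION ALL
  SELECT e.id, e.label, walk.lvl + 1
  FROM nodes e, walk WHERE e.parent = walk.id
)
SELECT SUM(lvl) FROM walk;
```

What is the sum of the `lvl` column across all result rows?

Base: id=4 (n39) at lvl 0.
Iteration 1: rows with parent in {4} -> n5 (id 5, lvl 1).
Iteration 2: rows with parent in {5} -> n15 (id 6, lvl 2), n9 (id 9, lvl 2), n17 (id 10, lvl 2).
Iteration 3: no rows with parent in {6,9,10}; recursion stops.
SUM(lvl) = 0 + 1 + 2 + 2 + 2 = 7.

7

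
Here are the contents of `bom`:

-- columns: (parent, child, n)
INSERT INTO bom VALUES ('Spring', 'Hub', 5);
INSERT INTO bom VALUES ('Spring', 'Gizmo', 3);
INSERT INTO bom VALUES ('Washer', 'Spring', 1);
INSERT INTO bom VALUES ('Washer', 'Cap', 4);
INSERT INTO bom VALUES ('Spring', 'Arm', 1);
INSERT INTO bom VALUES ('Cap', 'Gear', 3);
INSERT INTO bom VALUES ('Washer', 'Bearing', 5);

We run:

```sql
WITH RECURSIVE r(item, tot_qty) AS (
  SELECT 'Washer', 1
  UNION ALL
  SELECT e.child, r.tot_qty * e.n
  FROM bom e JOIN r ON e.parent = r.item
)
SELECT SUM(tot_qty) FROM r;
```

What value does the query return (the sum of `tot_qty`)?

Base: (Washer, tot_qty=1).
Iteration 1: components of {Washer} -> Bearing = 1*5 = 5, Cap = 1*4 = 4, Spring = 1*1 = 1.
Iteration 2: components of {Bearing,Cap,Spring} -> Arm = 1*1 = 1, Gear = 4*3 = 12, Gizmo = 1*3 = 3, Hub = 1*5 = 5.
Iteration 3: no further components; recursion stops.
SUM(tot_qty) = 1 + 5 + 4 + 1 + 12 + 1 + 3 + 5 = 32.

32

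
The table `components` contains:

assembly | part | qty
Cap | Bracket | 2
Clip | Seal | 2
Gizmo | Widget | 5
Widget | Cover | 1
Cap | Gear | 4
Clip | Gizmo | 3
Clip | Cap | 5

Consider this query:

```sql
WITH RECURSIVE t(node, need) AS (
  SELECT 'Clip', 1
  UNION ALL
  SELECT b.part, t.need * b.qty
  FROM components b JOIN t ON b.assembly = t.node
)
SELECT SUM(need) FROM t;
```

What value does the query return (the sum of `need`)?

Base: (Clip, need=1).
Iteration 1: components of {Clip} -> Cap = 1*5 = 5, Gizmo = 1*3 = 3, Seal = 1*2 = 2.
Iteration 2: components of {Cap,Gizmo,Seal} -> Bracket = 5*2 = 10, Gear = 5*4 = 20, Widget = 3*5 = 15.
Iteration 3: components of {Bracket,Gear,Widget} -> Cover = 15*1 = 15.
Iteration 4: no further components; recursion stops.
SUM(need) = 1 + 3 + 5 + 2 + 15 + 10 + 20 + 15 = 71.

71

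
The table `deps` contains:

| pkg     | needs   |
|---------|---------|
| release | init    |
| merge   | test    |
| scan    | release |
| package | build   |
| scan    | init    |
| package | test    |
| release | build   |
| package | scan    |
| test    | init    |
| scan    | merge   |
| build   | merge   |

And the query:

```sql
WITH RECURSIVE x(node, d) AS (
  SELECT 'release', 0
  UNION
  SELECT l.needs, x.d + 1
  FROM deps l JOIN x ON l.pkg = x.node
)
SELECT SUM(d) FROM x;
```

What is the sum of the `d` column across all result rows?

11

Base: (release, d=0).
Iteration 1: edges from {release} -> (build, d=1), (init, d=1).
Iteration 2: edges from {build,init} -> (merge, d=2).
Iteration 3: edges from {merge} -> (test, d=3).
Iteration 4: edges from {test} -> (init, d=4).
Iteration 5: no outgoing edges from {init}; recursion stops.
SUM(d) = 0 + 1 + 1 + 2 + 3 + 4 = 11.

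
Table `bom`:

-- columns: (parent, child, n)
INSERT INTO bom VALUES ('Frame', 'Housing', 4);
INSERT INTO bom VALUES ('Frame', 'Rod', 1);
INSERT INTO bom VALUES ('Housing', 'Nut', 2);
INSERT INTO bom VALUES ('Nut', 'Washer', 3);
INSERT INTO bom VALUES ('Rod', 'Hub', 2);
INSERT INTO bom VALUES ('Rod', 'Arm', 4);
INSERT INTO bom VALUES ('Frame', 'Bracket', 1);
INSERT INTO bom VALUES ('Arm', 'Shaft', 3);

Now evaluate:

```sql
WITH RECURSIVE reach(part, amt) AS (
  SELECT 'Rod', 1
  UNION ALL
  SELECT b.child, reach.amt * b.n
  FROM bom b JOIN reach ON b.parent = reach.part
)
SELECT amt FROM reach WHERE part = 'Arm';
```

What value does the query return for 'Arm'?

4

Base: (Rod, amt=1).
Iteration 1: components of {Rod} -> Arm = 1*4 = 4, Hub = 1*2 = 2.
Iteration 2: components of {Arm,Hub} -> Shaft = 4*3 = 12.
Iteration 3: no further components; recursion stops.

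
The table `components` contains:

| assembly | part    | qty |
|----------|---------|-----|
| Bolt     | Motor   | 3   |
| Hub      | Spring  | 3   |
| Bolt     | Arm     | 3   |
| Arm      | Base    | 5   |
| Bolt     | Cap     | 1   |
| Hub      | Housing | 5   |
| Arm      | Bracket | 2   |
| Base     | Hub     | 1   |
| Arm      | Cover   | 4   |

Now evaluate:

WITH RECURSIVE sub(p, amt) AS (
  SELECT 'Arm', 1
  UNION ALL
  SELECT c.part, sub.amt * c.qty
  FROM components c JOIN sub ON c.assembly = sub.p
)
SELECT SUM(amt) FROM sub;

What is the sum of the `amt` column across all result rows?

Base: (Arm, amt=1).
Iteration 1: components of {Arm} -> Base = 1*5 = 5, Bracket = 1*2 = 2, Cover = 1*4 = 4.
Iteration 2: components of {Base,Bracket,Cover} -> Hub = 5*1 = 5.
Iteration 3: components of {Hub} -> Housing = 5*5 = 25, Spring = 5*3 = 15.
Iteration 4: no further components; recursion stops.
SUM(amt) = 1 + 2 + 4 + 5 + 5 + 25 + 15 = 57.

57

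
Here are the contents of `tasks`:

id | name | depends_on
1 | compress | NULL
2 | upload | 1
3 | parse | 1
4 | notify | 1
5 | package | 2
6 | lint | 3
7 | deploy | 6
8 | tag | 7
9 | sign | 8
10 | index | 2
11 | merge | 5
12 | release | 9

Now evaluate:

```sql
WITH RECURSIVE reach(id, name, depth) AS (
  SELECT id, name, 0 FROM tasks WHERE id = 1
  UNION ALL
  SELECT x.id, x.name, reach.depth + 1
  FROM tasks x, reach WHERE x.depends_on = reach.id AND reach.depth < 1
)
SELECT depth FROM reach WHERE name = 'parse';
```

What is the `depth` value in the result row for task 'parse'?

Base: id=1 (compress) at depth 0.
Iteration 1: rows with depends_on in {1} -> upload (id 2, depth 1), parse (id 3, depth 1), notify (id 4, depth 1).
Iteration 2: depth < 1 fails for all current rows; recursion stops.

1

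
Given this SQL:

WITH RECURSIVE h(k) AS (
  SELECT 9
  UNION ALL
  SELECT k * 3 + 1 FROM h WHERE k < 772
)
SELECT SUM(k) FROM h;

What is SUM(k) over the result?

3455

Base: k=9.
Iteration 1: 9 < 772 holds -> k = 9 * 3 + 1 = 28.
Iteration 2: 28 < 772 holds -> k = 28 * 3 + 1 = 85.
Iteration 3: 85 < 772 holds -> k = 85 * 3 + 1 = 256.
Iteration 4: 256 < 772 holds -> k = 256 * 3 + 1 = 769.
Iteration 5: 769 < 772 holds -> k = 769 * 3 + 1 = 2308.
Iteration 6: 2308 < 772 fails; recursion stops.
SUM(k) = 9 + 28 + 85 + 256 + 769 + 2308 = 3455.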